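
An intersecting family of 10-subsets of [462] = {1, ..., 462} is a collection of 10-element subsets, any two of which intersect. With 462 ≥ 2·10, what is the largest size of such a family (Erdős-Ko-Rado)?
max |F| = C(461, 9) = 2395633524634640355

The Erdős-Ko-Rado theorem states: for n ≥ 2k, an intersecting family of k-subsets of an n-element set has size at most C(n − 1, k − 1), with equality for 'star' families {A ⊆ [n] : |A| = k, i ∈ A} (fix an element i). For n = 462, k = 10: C(461, 9) = 2395633524634640355.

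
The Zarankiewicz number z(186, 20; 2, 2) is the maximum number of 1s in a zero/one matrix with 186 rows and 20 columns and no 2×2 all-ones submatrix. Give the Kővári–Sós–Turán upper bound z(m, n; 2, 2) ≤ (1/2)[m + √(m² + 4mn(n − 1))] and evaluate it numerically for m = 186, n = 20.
z(186, 20; 2, 2) ≤ (1/2)[186 + √(186² + 4·186·20·19)] = (1/2)[186 + √317316] = 374.654

Kővári–Sós–Turán: let r_1, ..., r_186 be the row sums and z = Σ r_i the total number of 1s. Each pair of columns can share at most one row with both entries 1 (else a 2×2 all-ones block appears), so Σ_i C(r_i, 2) ≤ C(20, 2) = 190. By convexity Σ_i C(r_i, 2) ≥ 186·C(z/186, 2) = z(z − 186)/(2·186), giving z² − 186z − 186·20·19 ≤ 0 and hence z ≤ (1/2)[186 + √(34596 + 4·70680)] = (1/2)[186 + √317316] ≈ (1/2)(186 + 563.3081) = 374.654.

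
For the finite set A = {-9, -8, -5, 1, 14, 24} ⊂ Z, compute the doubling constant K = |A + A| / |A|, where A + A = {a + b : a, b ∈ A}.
K = |A + A| / |A| = 20/6 = 10/3

Enumerate A + A = {a + b : a, b ∈ A}. With |A| = 6, there are |A|^2 = 36 ordered sum pairs; collecting distinct values, A + A = {-18, -17, -16, -14, -13, -10, -8, -7, -4, 2, 5, 6, 9, 15, 16, 19, 25, 28, 38, 48}, so |A + A| = 20. Thus K = 20/6 = 10/3. For comparison, the minimum possible |A + A| over all 6-element sets is 2·6 − 1 = 11 (so min K = 11/6), attained only by arithmetic progressions.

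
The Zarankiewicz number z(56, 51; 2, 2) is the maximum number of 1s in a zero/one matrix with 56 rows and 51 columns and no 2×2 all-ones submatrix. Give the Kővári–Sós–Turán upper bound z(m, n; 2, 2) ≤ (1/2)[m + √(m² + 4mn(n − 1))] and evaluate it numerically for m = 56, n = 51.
z(56, 51; 2, 2) ≤ (1/2)[56 + √(56² + 4·56·51·50)] = (1/2)[56 + √574336] = 406.9248

Kővári–Sós–Turán: let r_1, ..., r_56 be the row sums and z = Σ r_i the total number of 1s. Each pair of columns can share at most one row with both entries 1 (else a 2×2 all-ones block appears), so Σ_i C(r_i, 2) ≤ C(51, 2) = 1275. By convexity Σ_i C(r_i, 2) ≥ 56·C(z/56, 2) = z(z − 56)/(2·56), giving z² − 56z − 56·51·50 ≤ 0 and hence z ≤ (1/2)[56 + √(3136 + 4·142800)] = (1/2)[56 + √574336] ≈ (1/2)(56 + 757.8496) = 406.9248.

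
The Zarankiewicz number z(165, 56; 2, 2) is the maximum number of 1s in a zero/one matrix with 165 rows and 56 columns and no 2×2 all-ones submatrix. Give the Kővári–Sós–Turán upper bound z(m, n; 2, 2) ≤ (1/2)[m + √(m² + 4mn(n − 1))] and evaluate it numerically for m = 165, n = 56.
z(165, 56; 2, 2) ≤ (1/2)[165 + √(165² + 4·165·56·55)] = (1/2)[165 + √2060025] = 800.1394

Kővári–Sós–Turán: let r_1, ..., r_165 be the row sums and z = Σ r_i the total number of 1s. Each pair of columns can share at most one row with both entries 1 (else a 2×2 all-ones block appears), so Σ_i C(r_i, 2) ≤ C(56, 2) = 1540. By convexity Σ_i C(r_i, 2) ≥ 165·C(z/165, 2) = z(z − 165)/(2·165), giving z² − 165z − 165·56·55 ≤ 0 and hence z ≤ (1/2)[165 + √(27225 + 4·508200)] = (1/2)[165 + √2060025] ≈ (1/2)(165 + 1435.2787) = 800.1394.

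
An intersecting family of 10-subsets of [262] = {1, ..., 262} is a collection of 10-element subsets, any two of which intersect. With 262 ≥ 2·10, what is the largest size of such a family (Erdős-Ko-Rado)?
max |F| = C(261, 9) = 13472177599131680

Erdős-Ko-Rado (1961): when n ≥ 2k, max |F| = C(n−1, k−1). The bound is attained by the star {A : i ∈ A} for any fixed i ∈ [n]. Here C(262−1, 10−1) = C(261, 9) = 13472177599131680.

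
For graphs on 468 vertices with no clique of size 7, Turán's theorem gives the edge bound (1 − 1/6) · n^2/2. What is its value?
Turán density bound = (5/6) · 468^2/2 = 91260

Turán's theorem: ex(n, K_{r+1}) is achieved by the complete r-partite Turán graph T(n, r) with parts as balanced as possible, and is at most (1 − 1/r) · n^2/2. For r = 6, n = 468: the density bound is (5/6) · 219024/2 = 91260. Since 6 ∣ 468, the Turán graph T(468, 6) has parts of equal size 78, and its edge count e(T(468, 6)) = 91260 attains the density bound exactly.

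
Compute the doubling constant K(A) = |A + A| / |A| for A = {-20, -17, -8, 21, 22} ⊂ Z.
K = |A + A| / |A| = 15/5 = 3

Enumerate A + A = {a + b : a, b ∈ A}. With |A| = 5, there are |A|^2 = 25 ordered sum pairs; collecting distinct values, A + A = {-40, -37, -34, -28, -25, -16, 1, 2, 4, 5, 13, 14, 42, 43, 44}, so |A + A| = 15. Thus K = 15/5 = 3. For comparison, the minimum possible |A + A| over all 5-element sets is 2·5 − 1 = 9 (so min K = 9/5), attained only by arithmetic progressions.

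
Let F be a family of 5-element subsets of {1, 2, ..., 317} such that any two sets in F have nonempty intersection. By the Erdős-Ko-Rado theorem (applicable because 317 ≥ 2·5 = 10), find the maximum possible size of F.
max |F| = C(316, 4) = 407624595

Erdős-Ko-Rado (1961): when n ≥ 2k, max |F| = C(n−1, k−1). The bound is attained by the star {A : i ∈ A} for any fixed i ∈ [n]. Here C(317−1, 5−1) = C(316, 4) = 407624595.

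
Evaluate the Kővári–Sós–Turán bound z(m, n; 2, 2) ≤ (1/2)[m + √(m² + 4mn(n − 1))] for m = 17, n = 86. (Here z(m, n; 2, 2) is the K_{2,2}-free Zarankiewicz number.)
z(17, 86; 2, 2) ≤ (1/2)[17 + √(17² + 4·17·86·85)] = (1/2)[17 + √497369] = 361.122

Kővári–Sós–Turán: let r_1, ..., r_17 be the row sums and z = Σ r_i the total number of 1s. Each pair of columns can share at most one row with both entries 1 (else a 2×2 all-ones block appears), so Σ_i C(r_i, 2) ≤ C(86, 2) = 3655. By convexity Σ_i C(r_i, 2) ≥ 17·C(z/17, 2) = z(z − 17)/(2·17), giving z² − 17z − 17·86·85 ≤ 0 and hence z ≤ (1/2)[17 + √(289 + 4·124270)] = (1/2)[17 + √497369] ≈ (1/2)(17 + 705.2439) = 361.122.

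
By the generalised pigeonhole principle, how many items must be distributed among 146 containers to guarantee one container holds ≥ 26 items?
n = (26 − 1)·146 + 1 = 3651

By the generalised pigeonhole principle, to guarantee some box contains ≥ r objects we need more than (r − 1) · k objects total. Threshold: n = (r − 1) · k + 1. With r = 26 and k = 146: n = 25 · 146 + 1 = 3650 + 1 = 3651. For n = 3650 = 25 · 146, we can put exactly 25 objects in every box, avoiding 26 in any single one — so 3651 is tight.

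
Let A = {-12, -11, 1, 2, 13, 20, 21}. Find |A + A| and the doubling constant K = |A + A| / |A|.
K = |A + A| / |A| = 24/7

Enumerate A + A = {a + b : a, b ∈ A}. With |A| = 7, there are |A|^2 = 49 ordered sum pairs; collecting distinct values, A + A = {-24, -23, -22, -11, -10, -9, 1, 2, 3, 4, 8, 9, 10, 14, 15, 21, 22, 23, 26, 33, 34, 40, 41, 42}, so |A + A| = 24. Thus K = 24/7. For comparison, the minimum possible |A + A| over all 7-element sets is 2·7 − 1 = 13 (so min K = 13/7), attained only by arithmetic progressions.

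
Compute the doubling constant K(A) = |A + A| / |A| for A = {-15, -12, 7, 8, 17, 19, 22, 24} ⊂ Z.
K = |A + A| / |A| = 34/8 = 17/4

Enumerate A + A = {a + b : a, b ∈ A}. With |A| = 8, there are |A|^2 = 64 ordered sum pairs; collecting distinct values, A + A = {-30, -27, -24, -8, -7, -5, -4, 2, 4, 5, 7, 9, 10, 12, 14, 15, 16, 24, 25, 26, 27, 29, 30, 31, 32, 34, 36, 38, 39, 41, 43, 44, 46, 48}, so |A + A| = 34. Thus K = 34/8 = 17/4. For comparison, the minimum possible |A + A| over all 8-element sets is 2·8 − 1 = 15 (so min K = 15/8), attained only by arithmetic progressions.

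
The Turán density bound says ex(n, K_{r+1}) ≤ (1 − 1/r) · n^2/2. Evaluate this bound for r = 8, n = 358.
Turán density bound = (7/8) · 358^2/2 = 224287/4 ≈ 56071.75

Turán's theorem: ex(n, K_{r+1}) is achieved by the complete r-partite Turán graph T(n, r) with parts as balanced as possible, and is at most (1 − 1/r) · n^2/2. For r = 8, n = 358: the density bound is (7/8) · 128164/2 = 224287/4 ≈ 56071.75. The integer-valued extremum is e(T(358, 8)) = 56071, which is strictly less than the density bound 224287/4 since 8 ∤ 358 (the parts of T(358, 8) cannot all be equal).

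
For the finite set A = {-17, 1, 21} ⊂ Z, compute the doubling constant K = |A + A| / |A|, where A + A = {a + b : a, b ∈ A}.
K = |A + A| / |A| = 6/3 = 2

Enumerate A + A = {a + b : a, b ∈ A}. With |A| = 3, there are |A|^2 = 9 ordered sum pairs; collecting distinct values, A + A = {-34, -16, 2, 4, 22, 42}, so |A + A| = 6. Thus K = 6/3 = 2. For comparison, the minimum possible |A + A| over all 3-element sets is 2·3 − 1 = 5 (so min K = 5/3), attained only by arithmetic progressions.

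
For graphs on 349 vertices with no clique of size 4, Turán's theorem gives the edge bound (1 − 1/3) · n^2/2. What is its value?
Turán density bound = (2/3) · 349^2/2 = 121801/3 ≈ 40600.3333

Turán's theorem: ex(n, K_{r+1}) is achieved by the complete r-partite Turán graph T(n, r) with parts as balanced as possible, and is at most (1 − 1/r) · n^2/2. For r = 3, n = 349: the density bound is (2/3) · 121801/2 = 121801/3 ≈ 40600.3333. The integer-valued extremum is e(T(349, 3)) = 40600, which is strictly less than the density bound 121801/3 since 3 ∤ 349 (the parts of T(349, 3) cannot all be equal).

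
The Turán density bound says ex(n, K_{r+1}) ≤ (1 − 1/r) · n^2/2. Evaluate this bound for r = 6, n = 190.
Turán density bound = (5/6) · 190^2/2 = 45125/3 ≈ 15041.6667

Turán's theorem: ex(n, K_{r+1}) is achieved by the complete r-partite Turán graph T(n, r) with parts as balanced as possible, and is at most (1 − 1/r) · n^2/2. For r = 6, n = 190: the density bound is (5/6) · 36100/2 = 45125/3 ≈ 15041.6667. The integer-valued extremum is e(T(190, 6)) = 15041, which is strictly less than the density bound 45125/3 since 6 ∤ 190 (the parts of T(190, 6) cannot all be equal).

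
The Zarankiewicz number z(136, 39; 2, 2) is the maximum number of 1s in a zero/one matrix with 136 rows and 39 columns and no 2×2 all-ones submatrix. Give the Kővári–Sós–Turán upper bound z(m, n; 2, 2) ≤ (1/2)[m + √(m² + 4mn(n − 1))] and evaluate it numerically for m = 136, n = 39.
z(136, 39; 2, 2) ≤ (1/2)[136 + √(136² + 4·136·39·38)] = (1/2)[136 + √824704] = 522.0661

Kővári–Sós–Turán: let r_1, ..., r_136 be the row sums and z = Σ r_i the total number of 1s. Each pair of columns can share at most one row with both entries 1 (else a 2×2 all-ones block appears), so Σ_i C(r_i, 2) ≤ C(39, 2) = 741. By convexity Σ_i C(r_i, 2) ≥ 136·C(z/136, 2) = z(z − 136)/(2·136), giving z² − 136z − 136·39·38 ≤ 0 and hence z ≤ (1/2)[136 + √(18496 + 4·201552)] = (1/2)[136 + √824704] ≈ (1/2)(136 + 908.1321) = 522.0661.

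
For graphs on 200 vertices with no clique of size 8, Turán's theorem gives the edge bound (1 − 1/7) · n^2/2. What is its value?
Turán density bound = (6/7) · 200^2/2 = 120000/7 ≈ 17142.8571

Turán's theorem: ex(n, K_{r+1}) is achieved by the complete r-partite Turán graph T(n, r) with parts as balanced as possible, and is at most (1 − 1/r) · n^2/2. For r = 7, n = 200: the density bound is (6/7) · 40000/2 = 120000/7 ≈ 17142.8571. The integer-valued extremum is e(T(200, 7)) = 17142, which is strictly less than the density bound 120000/7 since 7 ∤ 200 (the parts of T(200, 7) cannot all be equal).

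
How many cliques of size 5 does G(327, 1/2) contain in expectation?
E[# K_5] = C(327, 5) · (1/2)^C(5, 2) = 30214471365 / 2^10 ≈ 29506319.692383

For each 5-subset S of vertices (there are C(327, 5) = 30214471365 such S), let X_S = 1 if S induces a K_5 (all C(5, 2) = 10 edges present). Then P(X_S = 1) = (1/2)^10 = 1/1024. By linearity of expectation, E[# K_5] = C(327, 5) · (1/2)^10 = 30214471365 / 1024 ≈ 29506319.692383.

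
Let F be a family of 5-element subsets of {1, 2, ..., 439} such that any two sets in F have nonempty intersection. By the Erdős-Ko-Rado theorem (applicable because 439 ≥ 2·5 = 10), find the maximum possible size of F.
max |F| = C(438, 4) = 1512585915

The Erdős-Ko-Rado theorem states: for n ≥ 2k, an intersecting family of k-subsets of an n-element set has size at most C(n − 1, k − 1), with equality for 'star' families {A ⊆ [n] : |A| = k, i ∈ A} (fix an element i). For n = 439, k = 5: C(438, 4) = 1512585915.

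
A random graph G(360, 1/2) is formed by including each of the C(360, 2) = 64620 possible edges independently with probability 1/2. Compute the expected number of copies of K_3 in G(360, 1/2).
E[# K_3] = C(360, 3) · (1/2)^C(3, 2) = 7711320 / 2^3 = 963915

For each 3-subset S of vertices (there are C(360, 3) = 7711320 such S), let X_S = 1 if S induces a K_3 (all C(3, 2) = 3 edges present). Then P(X_S = 1) = (1/2)^3 = 1/8. By linearity of expectation, E[# K_3] = C(360, 3) · (1/2)^3 = 7711320 / 8 = 963915.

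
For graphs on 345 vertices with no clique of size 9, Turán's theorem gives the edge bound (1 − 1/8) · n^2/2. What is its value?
Turán density bound = (7/8) · 345^2/2 = 833175/16 ≈ 52073.4375

Turán's theorem: ex(n, K_{r+1}) is achieved by the complete r-partite Turán graph T(n, r) with parts as balanced as possible, and is at most (1 − 1/r) · n^2/2. For r = 8, n = 345: the density bound is (7/8) · 119025/2 = 833175/16 ≈ 52073.4375. The integer-valued extremum is e(T(345, 8)) = 52073, which is strictly less than the density bound 833175/16 since 8 ∤ 345 (the parts of T(345, 8) cannot all be equal).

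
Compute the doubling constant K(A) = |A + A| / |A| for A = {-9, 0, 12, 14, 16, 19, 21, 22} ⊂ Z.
K = |A + A| / |A| = 31/8

Enumerate A + A = {a + b : a, b ∈ A}. With |A| = 8, there are |A|^2 = 64 ordered sum pairs; collecting distinct values, A + A = {-18, -9, 0, 3, 5, 7, 10, 12, 13, 14, 16, 19, 21, 22, 24, 26, 28, 30, 31, 32, 33, 34, 35, 36, 37, 38, 40, 41, 42, 43, 44}, so |A + A| = 31. Thus K = 31/8. For comparison, the minimum possible |A + A| over all 8-element sets is 2·8 − 1 = 15 (so min K = 15/8), attained only by arithmetic progressions.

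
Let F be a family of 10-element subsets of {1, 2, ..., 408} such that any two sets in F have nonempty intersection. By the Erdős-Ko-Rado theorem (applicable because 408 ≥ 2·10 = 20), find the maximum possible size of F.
max |F| = C(407, 9) = 772506526276034550

The Erdős-Ko-Rado theorem states: for n ≥ 2k, an intersecting family of k-subsets of an n-element set has size at most C(n − 1, k − 1), with equality for 'star' families {A ⊆ [n] : |A| = k, i ∈ A} (fix an element i). For n = 408, k = 10: C(407, 9) = 772506526276034550.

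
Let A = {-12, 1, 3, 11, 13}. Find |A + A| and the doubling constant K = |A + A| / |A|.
K = |A + A| / |A| = 14/5

Enumerate A + A = {a + b : a, b ∈ A}. With |A| = 5, there are |A|^2 = 25 ordered sum pairs; collecting distinct values, A + A = {-24, -11, -9, -1, 1, 2, 4, 6, 12, 14, 16, 22, 24, 26}, so |A + A| = 14. Thus K = 14/5. For comparison, the minimum possible |A + A| over all 5-element sets is 2·5 − 1 = 9 (so min K = 9/5), attained only by arithmetic progressions.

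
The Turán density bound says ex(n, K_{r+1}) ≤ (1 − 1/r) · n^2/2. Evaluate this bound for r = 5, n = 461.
Turán density bound = (4/5) · 461^2/2 = 425042/5 ≈ 85008.4

Turán's theorem: ex(n, K_{r+1}) is achieved by the complete r-partite Turán graph T(n, r) with parts as balanced as possible, and is at most (1 − 1/r) · n^2/2. For r = 5, n = 461: the density bound is (4/5) · 212521/2 = 425042/5 ≈ 85008.4. The integer-valued extremum is e(T(461, 5)) = 85008, which is strictly less than the density bound 425042/5 since 5 ∤ 461 (the parts of T(461, 5) cannot all be equal).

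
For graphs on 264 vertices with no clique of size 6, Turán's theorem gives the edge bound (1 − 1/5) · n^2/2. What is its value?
Turán density bound = (4/5) · 264^2/2 = 139392/5 ≈ 27878.4

Turán's theorem: ex(n, K_{r+1}) is achieved by the complete r-partite Turán graph T(n, r) with parts as balanced as possible, and is at most (1 − 1/r) · n^2/2. For r = 5, n = 264: the density bound is (4/5) · 69696/2 = 139392/5 ≈ 27878.4. The integer-valued extremum is e(T(264, 5)) = 27878, which is strictly less than the density bound 139392/5 since 5 ∤ 264 (the parts of T(264, 5) cannot all be equal).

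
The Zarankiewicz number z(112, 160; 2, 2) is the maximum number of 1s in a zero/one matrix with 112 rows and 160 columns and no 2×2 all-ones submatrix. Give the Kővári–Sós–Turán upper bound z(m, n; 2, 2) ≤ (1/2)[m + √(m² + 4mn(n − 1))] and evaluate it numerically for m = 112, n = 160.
z(112, 160; 2, 2) ≤ (1/2)[112 + √(112² + 4·112·160·159)] = (1/2)[112 + √11409664] = 1744.9097

Kővári–Sós–Turán: let r_1, ..., r_112 be the row sums and z = Σ r_i the total number of 1s. Each pair of columns can share at most one row with both entries 1 (else a 2×2 all-ones block appears), so Σ_i C(r_i, 2) ≤ C(160, 2) = 12720. By convexity Σ_i C(r_i, 2) ≥ 112·C(z/112, 2) = z(z − 112)/(2·112), giving z² − 112z − 112·160·159 ≤ 0 and hence z ≤ (1/2)[112 + √(12544 + 4·2849280)] = (1/2)[112 + √11409664] ≈ (1/2)(112 + 3377.8194) = 1744.9097.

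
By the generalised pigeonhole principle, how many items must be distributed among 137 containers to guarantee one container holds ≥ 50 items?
n = (50 − 1)·137 + 1 = 6714

By the generalised pigeonhole principle, to guarantee some box contains ≥ r objects we need more than (r − 1) · k objects total. Threshold: n = (r − 1) · k + 1. With r = 50 and k = 137: n = 49 · 137 + 1 = 6713 + 1 = 6714. For n = 6713 = 49 · 137, we can put exactly 49 objects in every box, avoiding 50 in any single one — so 6714 is tight.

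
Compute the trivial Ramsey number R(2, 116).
R(2, 116) = 116

R(2, k) = k for all k ≥ 2: in a 2-colouring of K_k, either some edge is red (a red K_2) or all edges are blue (a blue K_k). And K_{115} coloured all-blue has no blue K_116, so R(2, 116) > 115. Hence R(2, 116) = 116.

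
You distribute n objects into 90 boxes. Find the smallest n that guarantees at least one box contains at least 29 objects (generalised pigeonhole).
n = (29 − 1)·90 + 1 = 2521

By the generalised pigeonhole principle, to guarantee some box contains ≥ r objects we need more than (r − 1) · k objects total. Threshold: n = (r − 1) · k + 1. With r = 29 and k = 90: n = 28 · 90 + 1 = 2520 + 1 = 2521. For n = 2520 = 28 · 90, we can put exactly 28 objects in every box, avoiding 29 in any single one — so 2521 is tight.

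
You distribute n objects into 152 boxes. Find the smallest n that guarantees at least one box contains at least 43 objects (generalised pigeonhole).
n = (43 − 1)·152 + 1 = 6385

By the generalised pigeonhole principle, to guarantee some box contains ≥ r objects we need more than (r − 1) · k objects total. Threshold: n = (r − 1) · k + 1. With r = 43 and k = 152: n = 42 · 152 + 1 = 6384 + 1 = 6385. For n = 6384 = 42 · 152, we can put exactly 42 objects in every box, avoiding 43 in any single one — so 6385 is tight.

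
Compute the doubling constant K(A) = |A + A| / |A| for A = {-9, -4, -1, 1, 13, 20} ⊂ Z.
K = |A + A| / |A| = 20/6 = 10/3

Enumerate A + A = {a + b : a, b ∈ A}. With |A| = 6, there are |A|^2 = 36 ordered sum pairs; collecting distinct values, A + A = {-18, -13, -10, -8, -5, -3, -2, 0, 2, 4, 9, 11, 12, 14, 16, 19, 21, 26, 33, 40}, so |A + A| = 20. Thus K = 20/6 = 10/3. For comparison, the minimum possible |A + A| over all 6-element sets is 2·6 − 1 = 11 (so min K = 11/6), attained only by arithmetic progressions.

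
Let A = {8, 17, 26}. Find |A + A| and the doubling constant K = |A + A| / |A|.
K = |A + A| / |A| = 5/3

Enumerate A + A = {a + b : a, b ∈ A}. With |A| = 3, there are |A|^2 = 9 ordered sum pairs; collecting distinct values, A + A = {16, 25, 34, 43, 52}, so |A + A| = 5. Thus K = 5/3. Here |A + A| = 2|A| − 1 = 5, the minimum possible — so K = 5/3 is minimal, which holds iff A is an arithmetic progression.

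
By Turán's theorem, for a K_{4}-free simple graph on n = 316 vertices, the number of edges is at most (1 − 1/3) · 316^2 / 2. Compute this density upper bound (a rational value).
Turán density bound = (2/3) · 316^2/2 = 99856/3 ≈ 33285.3333

Turán's theorem: ex(n, K_{r+1}) is achieved by the complete r-partite Turán graph T(n, r) with parts as balanced as possible, and is at most (1 − 1/r) · n^2/2. For r = 3, n = 316: the density bound is (2/3) · 99856/2 = 99856/3 ≈ 33285.3333. The integer-valued extremum is e(T(316, 3)) = 33285, which is strictly less than the density bound 99856/3 since 3 ∤ 316 (the parts of T(316, 3) cannot all be equal).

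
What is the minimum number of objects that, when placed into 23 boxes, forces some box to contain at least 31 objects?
n = (31 − 1)·23 + 1 = 691

By the generalised pigeonhole principle, to guarantee some box contains ≥ r objects we need more than (r − 1) · k objects total. Threshold: n = (r − 1) · k + 1. With r = 31 and k = 23: n = 30 · 23 + 1 = 690 + 1 = 691. For n = 690 = 30 · 23, we can put exactly 30 objects in every box, avoiding 31 in any single one — so 691 is tight.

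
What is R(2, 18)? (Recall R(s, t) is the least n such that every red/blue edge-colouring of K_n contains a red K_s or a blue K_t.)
R(2, 18) = 18

R(2, k) = k for all k ≥ 2: in a 2-colouring of K_k, either some edge is red (a red K_2) or all edges are blue (a blue K_k). And K_{17} coloured all-blue has no blue K_18, so R(2, 18) > 17. Hence R(2, 18) = 18.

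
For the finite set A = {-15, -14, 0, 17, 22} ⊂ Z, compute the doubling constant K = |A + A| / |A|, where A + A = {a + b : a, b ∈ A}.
K = |A + A| / |A| = 15/5 = 3

Enumerate A + A = {a + b : a, b ∈ A}. With |A| = 5, there are |A|^2 = 25 ordered sum pairs; collecting distinct values, A + A = {-30, -29, -28, -15, -14, 0, 2, 3, 7, 8, 17, 22, 34, 39, 44}, so |A + A| = 15. Thus K = 15/5 = 3. For comparison, the minimum possible |A + A| over all 5-element sets is 2·5 − 1 = 9 (so min K = 9/5), attained only by arithmetic progressions.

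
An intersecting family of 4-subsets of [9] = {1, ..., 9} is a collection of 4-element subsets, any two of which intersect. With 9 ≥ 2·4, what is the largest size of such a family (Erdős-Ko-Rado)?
max |F| = C(8, 3) = 56

Erdős-Ko-Rado (1961): when n ≥ 2k, max |F| = C(n−1, k−1). The bound is attained by the star {A : i ∈ A} for any fixed i ∈ [n]. Here C(9−1, 4−1) = C(8, 3) = 56.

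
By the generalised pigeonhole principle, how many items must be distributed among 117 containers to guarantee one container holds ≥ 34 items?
n = (34 − 1)·117 + 1 = 3862

By the generalised pigeonhole principle, to guarantee some box contains ≥ r objects we need more than (r − 1) · k objects total. Threshold: n = (r − 1) · k + 1. With r = 34 and k = 117: n = 33 · 117 + 1 = 3861 + 1 = 3862. For n = 3861 = 33 · 117, we can put exactly 33 objects in every box, avoiding 34 in any single one — so 3862 is tight.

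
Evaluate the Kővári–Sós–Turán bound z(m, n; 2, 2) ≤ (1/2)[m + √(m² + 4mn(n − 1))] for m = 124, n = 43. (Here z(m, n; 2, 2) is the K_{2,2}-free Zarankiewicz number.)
z(124, 43; 2, 2) ≤ (1/2)[124 + √(124² + 4·124·43·42)] = (1/2)[124 + √911152] = 539.2714

Kővári–Sós–Turán: let r_1, ..., r_124 be the row sums and z = Σ r_i the total number of 1s. Each pair of columns can share at most one row with both entries 1 (else a 2×2 all-ones block appears), so Σ_i C(r_i, 2) ≤ C(43, 2) = 903. By convexity Σ_i C(r_i, 2) ≥ 124·C(z/124, 2) = z(z − 124)/(2·124), giving z² − 124z − 124·43·42 ≤ 0 and hence z ≤ (1/2)[124 + √(15376 + 4·223944)] = (1/2)[124 + √911152] ≈ (1/2)(124 + 954.5428) = 539.2714.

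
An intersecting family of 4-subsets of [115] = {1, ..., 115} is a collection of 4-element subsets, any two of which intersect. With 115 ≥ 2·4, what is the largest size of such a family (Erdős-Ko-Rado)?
max |F| = C(114, 3) = 240464

Erdős-Ko-Rado (1961): when n ≥ 2k, max |F| = C(n−1, k−1). The bound is attained by the star {A : i ∈ A} for any fixed i ∈ [n]. Here C(115−1, 4−1) = C(114, 3) = 240464.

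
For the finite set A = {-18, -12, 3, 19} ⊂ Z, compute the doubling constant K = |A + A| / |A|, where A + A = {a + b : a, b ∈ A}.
K = |A + A| / |A| = 10/4 = 5/2

Enumerate A + A = {a + b : a, b ∈ A}. With |A| = 4, there are |A|^2 = 16 ordered sum pairs; collecting distinct values, A + A = {-36, -30, -24, -15, -9, 1, 6, 7, 22, 38}, so |A + A| = 10. Thus K = 10/4 = 5/2. For comparison, the minimum possible |A + A| over all 4-element sets is 2·4 − 1 = 7 (so min K = 7/4), attained only by arithmetic progressions.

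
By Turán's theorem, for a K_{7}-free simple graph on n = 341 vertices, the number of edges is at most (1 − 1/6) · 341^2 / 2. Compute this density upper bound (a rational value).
Turán density bound = (5/6) · 341^2/2 = 581405/12 ≈ 48450.4167

Turán's theorem: ex(n, K_{r+1}) is achieved by the complete r-partite Turán graph T(n, r) with parts as balanced as possible, and is at most (1 − 1/r) · n^2/2. For r = 6, n = 341: the density bound is (5/6) · 116281/2 = 581405/12 ≈ 48450.4167. The integer-valued extremum is e(T(341, 6)) = 48450, which is strictly less than the density bound 581405/12 since 6 ∤ 341 (the parts of T(341, 6) cannot all be equal).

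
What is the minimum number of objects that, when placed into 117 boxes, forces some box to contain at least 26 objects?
n = (26 − 1)·117 + 1 = 2926

By the generalised pigeonhole principle, to guarantee some box contains ≥ r objects we need more than (r − 1) · k objects total. Threshold: n = (r − 1) · k + 1. With r = 26 and k = 117: n = 25 · 117 + 1 = 2925 + 1 = 2926. For n = 2925 = 25 · 117, we can put exactly 25 objects in every box, avoiding 26 in any single one — so 2926 is tight.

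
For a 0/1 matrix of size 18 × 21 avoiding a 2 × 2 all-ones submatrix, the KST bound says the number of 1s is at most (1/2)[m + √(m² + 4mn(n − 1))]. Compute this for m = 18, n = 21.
z(18, 21; 2, 2) ≤ (1/2)[18 + √(18² + 4·18·21·20)] = (1/2)[18 + √30564] = 96.4128

Kővári–Sós–Turán: let r_1, ..., r_18 be the row sums and z = Σ r_i the total number of 1s. Each pair of columns can share at most one row with both entries 1 (else a 2×2 all-ones block appears), so Σ_i C(r_i, 2) ≤ C(21, 2) = 210. By convexity Σ_i C(r_i, 2) ≥ 18·C(z/18, 2) = z(z − 18)/(2·18), giving z² − 18z − 18·21·20 ≤ 0 and hence z ≤ (1/2)[18 + √(324 + 4·7560)] = (1/2)[18 + √30564] ≈ (1/2)(18 + 174.8256) = 96.4128.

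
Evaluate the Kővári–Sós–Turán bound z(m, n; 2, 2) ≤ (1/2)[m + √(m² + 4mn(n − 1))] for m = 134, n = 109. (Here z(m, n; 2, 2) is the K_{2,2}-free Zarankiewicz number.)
z(134, 109; 2, 2) ≤ (1/2)[134 + √(134² + 4·134·109·108)] = (1/2)[134 + √6327748] = 1324.7508

Kővári–Sós–Turán: let r_1, ..., r_134 be the row sums and z = Σ r_i the total number of 1s. Each pair of columns can share at most one row with both entries 1 (else a 2×2 all-ones block appears), so Σ_i C(r_i, 2) ≤ C(109, 2) = 5886. By convexity Σ_i C(r_i, 2) ≥ 134·C(z/134, 2) = z(z − 134)/(2·134), giving z² − 134z − 134·109·108 ≤ 0 and hence z ≤ (1/2)[134 + √(17956 + 4·1577448)] = (1/2)[134 + √6327748] ≈ (1/2)(134 + 2515.5015) = 1324.7508.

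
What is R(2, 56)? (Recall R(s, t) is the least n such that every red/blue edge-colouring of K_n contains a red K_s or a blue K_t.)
R(2, 56) = 56

R(2, k) = k for all k ≥ 2: in a 2-colouring of K_k, either some edge is red (a red K_2) or all edges are blue (a blue K_k). And K_{55} coloured all-blue has no blue K_56, so R(2, 56) > 55. Hence R(2, 56) = 56.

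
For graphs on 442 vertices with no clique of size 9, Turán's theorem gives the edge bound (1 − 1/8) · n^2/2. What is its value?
Turán density bound = (7/8) · 442^2/2 = 341887/4 ≈ 85471.75

Turán's theorem: ex(n, K_{r+1}) is achieved by the complete r-partite Turán graph T(n, r) with parts as balanced as possible, and is at most (1 − 1/r) · n^2/2. For r = 8, n = 442: the density bound is (7/8) · 195364/2 = 341887/4 ≈ 85471.75. The integer-valued extremum is e(T(442, 8)) = 85471, which is strictly less than the density bound 341887/4 since 8 ∤ 442 (the parts of T(442, 8) cannot all be equal).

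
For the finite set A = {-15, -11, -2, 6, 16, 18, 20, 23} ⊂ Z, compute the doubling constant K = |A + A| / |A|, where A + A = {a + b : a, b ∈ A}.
K = |A + A| / |A| = 33/8

Enumerate A + A = {a + b : a, b ∈ A}. With |A| = 8, there are |A|^2 = 64 ordered sum pairs; collecting distinct values, A + A = {-30, -26, -22, -17, -13, -9, -5, -4, 1, 3, 4, 5, 7, 8, 9, 12, 14, 16, 18, 21, 22, 24, 26, 29, 32, 34, 36, 38, 39, 40, 41, 43, 46}, so |A + A| = 33. Thus K = 33/8. For comparison, the minimum possible |A + A| over all 8-element sets is 2·8 − 1 = 15 (so min K = 15/8), attained only by arithmetic progressions.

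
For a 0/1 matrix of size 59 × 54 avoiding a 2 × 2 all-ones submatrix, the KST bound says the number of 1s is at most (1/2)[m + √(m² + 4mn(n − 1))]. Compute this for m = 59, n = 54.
z(59, 54; 2, 2) ≤ (1/2)[59 + √(59² + 4·59·54·53)] = (1/2)[59 + √678913] = 441.4809

Kővári–Sós–Turán: let r_1, ..., r_59 be the row sums and z = Σ r_i the total number of 1s. Each pair of columns can share at most one row with both entries 1 (else a 2×2 all-ones block appears), so Σ_i C(r_i, 2) ≤ C(54, 2) = 1431. By convexity Σ_i C(r_i, 2) ≥ 59·C(z/59, 2) = z(z − 59)/(2·59), giving z² − 59z − 59·54·53 ≤ 0 and hence z ≤ (1/2)[59 + √(3481 + 4·168858)] = (1/2)[59 + √678913] ≈ (1/2)(59 + 823.9618) = 441.4809.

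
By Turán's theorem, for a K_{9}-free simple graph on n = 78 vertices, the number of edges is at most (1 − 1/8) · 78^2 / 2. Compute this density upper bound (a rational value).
Turán density bound = (7/8) · 78^2/2 = 10647/4 ≈ 2661.75

Turán's theorem: ex(n, K_{r+1}) is achieved by the complete r-partite Turán graph T(n, r) with parts as balanced as possible, and is at most (1 − 1/r) · n^2/2. For r = 8, n = 78: the density bound is (7/8) · 6084/2 = 10647/4 ≈ 2661.75. The integer-valued extremum is e(T(78, 8)) = 2661, which is strictly less than the density bound 10647/4 since 8 ∤ 78 (the parts of T(78, 8) cannot all be equal).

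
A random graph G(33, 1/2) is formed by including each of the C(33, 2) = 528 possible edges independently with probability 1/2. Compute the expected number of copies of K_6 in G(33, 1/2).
E[# K_6] = C(33, 6) · (1/2)^C(6, 2) = 1107568 / 2^15 = 69223/2048 ≈ 33.800293

For each 6-subset S of vertices (there are C(33, 6) = 1107568 such S), let X_S = 1 if S induces a K_6 (all C(6, 2) = 15 edges present). Then P(X_S = 1) = (1/2)^15 = 1/32768. By linearity of expectation, E[# K_6] = C(33, 6) · (1/2)^15 = 1107568 / 32768 = 69223/2048 ≈ 33.800293.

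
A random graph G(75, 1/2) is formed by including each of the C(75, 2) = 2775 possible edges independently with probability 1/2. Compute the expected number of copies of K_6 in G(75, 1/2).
E[# K_6] = C(75, 6) · (1/2)^C(6, 2) = 201359550 / 2^15 = 100679775/16384 ≈ 6145.005798

For each 6-subset S of vertices (there are C(75, 6) = 201359550 such S), let X_S = 1 if S induces a K_6 (all C(6, 2) = 15 edges present). Then P(X_S = 1) = (1/2)^15 = 1/32768. By linearity of expectation, E[# K_6] = C(75, 6) · (1/2)^15 = 201359550 / 32768 = 100679775/16384 ≈ 6145.005798.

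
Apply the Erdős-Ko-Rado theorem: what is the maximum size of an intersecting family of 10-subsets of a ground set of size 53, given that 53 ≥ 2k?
max |F| = C(52, 9) = 3679075400

The Erdős-Ko-Rado theorem states: for n ≥ 2k, an intersecting family of k-subsets of an n-element set has size at most C(n − 1, k − 1), with equality for 'star' families {A ⊆ [n] : |A| = k, i ∈ A} (fix an element i). For n = 53, k = 10: C(52, 9) = 3679075400.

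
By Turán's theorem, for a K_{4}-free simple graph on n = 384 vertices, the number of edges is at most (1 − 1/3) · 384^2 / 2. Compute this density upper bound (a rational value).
Turán density bound = (2/3) · 384^2/2 = 49152

Turán's theorem: ex(n, K_{r+1}) is achieved by the complete r-partite Turán graph T(n, r) with parts as balanced as possible, and is at most (1 − 1/r) · n^2/2. For r = 3, n = 384: the density bound is (2/3) · 147456/2 = 49152. Since 3 ∣ 384, the Turán graph T(384, 3) has parts of equal size 128, and its edge count e(T(384, 3)) = 49152 attains the density bound exactly.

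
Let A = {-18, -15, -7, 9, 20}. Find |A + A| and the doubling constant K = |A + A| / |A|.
K = |A + A| / |A| = 14/5

Enumerate A + A = {a + b : a, b ∈ A}. With |A| = 5, there are |A|^2 = 25 ordered sum pairs; collecting distinct values, A + A = {-36, -33, -30, -25, -22, -14, -9, -6, 2, 5, 13, 18, 29, 40}, so |A + A| = 14. Thus K = 14/5. For comparison, the minimum possible |A + A| over all 5-element sets is 2·5 − 1 = 9 (so min K = 9/5), attained only by arithmetic progressions.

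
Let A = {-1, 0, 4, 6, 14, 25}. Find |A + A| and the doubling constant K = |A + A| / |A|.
K = |A + A| / |A| = 21/6 = 7/2

Enumerate A + A = {a + b : a, b ∈ A}. With |A| = 6, there are |A|^2 = 36 ordered sum pairs; collecting distinct values, A + A = {-2, -1, 0, 3, 4, 5, 6, 8, 10, 12, 13, 14, 18, 20, 24, 25, 28, 29, 31, 39, 50}, so |A + A| = 21. Thus K = 21/6 = 7/2. For comparison, the minimum possible |A + A| over all 6-element sets is 2·6 − 1 = 11 (so min K = 11/6), attained only by arithmetic progressions.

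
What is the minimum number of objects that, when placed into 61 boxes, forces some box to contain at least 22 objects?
n = (22 − 1)·61 + 1 = 1282

By the generalised pigeonhole principle, to guarantee some box contains ≥ r objects we need more than (r − 1) · k objects total. Threshold: n = (r − 1) · k + 1. With r = 22 and k = 61: n = 21 · 61 + 1 = 1281 + 1 = 1282. For n = 1281 = 21 · 61, we can put exactly 21 objects in every box, avoiding 22 in any single one — so 1282 is tight.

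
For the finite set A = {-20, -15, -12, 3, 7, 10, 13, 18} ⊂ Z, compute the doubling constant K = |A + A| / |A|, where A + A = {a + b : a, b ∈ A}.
K = |A + A| / |A| = 31/8

Enumerate A + A = {a + b : a, b ∈ A}. With |A| = 8, there are |A|^2 = 64 ordered sum pairs; collecting distinct values, A + A = {-40, -35, -32, -30, -27, -24, -17, -13, -12, -10, -9, -8, -7, -5, -2, 1, 3, 6, 10, 13, 14, 16, 17, 20, 21, 23, 25, 26, 28, 31, 36}, so |A + A| = 31. Thus K = 31/8. For comparison, the minimum possible |A + A| over all 8-element sets is 2·8 − 1 = 15 (so min K = 15/8), attained only by arithmetic progressions.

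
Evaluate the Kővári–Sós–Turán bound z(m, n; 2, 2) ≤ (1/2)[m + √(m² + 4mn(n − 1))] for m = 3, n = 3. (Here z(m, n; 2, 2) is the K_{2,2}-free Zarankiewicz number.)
z(3, 3; 2, 2) ≤ (1/2)[3 + √(3² + 4·3·3·2)] = (1/2)[3 + √81] = 6

Kővári–Sós–Turán: let r_1, ..., r_3 be the row sums and z = Σ r_i the total number of 1s. Each pair of columns can share at most one row with both entries 1 (else a 2×2 all-ones block appears), so Σ_i C(r_i, 2) ≤ C(3, 2) = 3. By convexity Σ_i C(r_i, 2) ≥ 3·C(z/3, 2) = z(z − 3)/(2·3), giving z² − 3z − 3·3·2 ≤ 0 and hence z ≤ (1/2)[3 + √(9 + 4·18)] = (1/2)[3 + √81] ≈ (1/2)(3 + 9) = 6.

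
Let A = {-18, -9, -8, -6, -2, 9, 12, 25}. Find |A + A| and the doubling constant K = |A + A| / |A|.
K = |A + A| / |A| = 34/8 = 17/4

Enumerate A + A = {a + b : a, b ∈ A}. With |A| = 8, there are |A|^2 = 64 ordered sum pairs; collecting distinct values, A + A = {-36, -27, -26, -24, -20, -18, -17, -16, -15, -14, -12, -11, -10, -9, -8, -6, -4, 0, 1, 3, 4, 6, 7, 10, 16, 17, 18, 19, 21, 23, 24, 34, 37, 50}, so |A + A| = 34. Thus K = 34/8 = 17/4. For comparison, the minimum possible |A + A| over all 8-element sets is 2·8 − 1 = 15 (so min K = 15/8), attained only by arithmetic progressions.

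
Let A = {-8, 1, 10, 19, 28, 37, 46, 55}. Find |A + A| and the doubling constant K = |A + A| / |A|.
K = |A + A| / |A| = 15/8

Enumerate A + A = {a + b : a, b ∈ A}. With |A| = 8, there are |A|^2 = 64 ordered sum pairs; collecting distinct values, A + A = {-16, -7, 2, 11, 20, 29, 38, 47, 56, 65, 74, 83, 92, 101, 110}, so |A + A| = 15. Thus K = 15/8. Here |A + A| = 2|A| − 1 = 15, the minimum possible — so K = 15/8 is minimal, which holds iff A is an arithmetic progression.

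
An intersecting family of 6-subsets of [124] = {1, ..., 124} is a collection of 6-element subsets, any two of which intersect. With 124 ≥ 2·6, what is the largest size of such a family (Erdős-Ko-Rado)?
max |F| = C(123, 5) = 216071394

The Erdős-Ko-Rado theorem states: for n ≥ 2k, an intersecting family of k-subsets of an n-element set has size at most C(n − 1, k − 1), with equality for 'star' families {A ⊆ [n] : |A| = k, i ∈ A} (fix an element i). For n = 124, k = 6: C(123, 5) = 216071394.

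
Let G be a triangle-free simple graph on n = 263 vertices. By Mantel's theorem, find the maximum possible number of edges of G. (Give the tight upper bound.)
ex(263, K_3) = ⌊263^2/4⌋ = 17292

Mantel (1907): a triangle-free graph on n vertices has at most ⌊n^2/4⌋ edges, with equality for the complete bipartite graph K_{⌊n/2⌋, ⌈n/2⌉}. For n = 263: ⌊263^2/4⌋ = ⌊69169/4⌋ = 17292. The extremal graph is K_{131, 132}, which has 131·132 = 17292 edges.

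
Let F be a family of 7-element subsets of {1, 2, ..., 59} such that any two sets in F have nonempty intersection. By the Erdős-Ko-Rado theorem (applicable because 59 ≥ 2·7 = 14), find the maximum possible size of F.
max |F| = C(58, 6) = 40475358

The Erdős-Ko-Rado theorem states: for n ≥ 2k, an intersecting family of k-subsets of an n-element set has size at most C(n − 1, k − 1), with equality for 'star' families {A ⊆ [n] : |A| = k, i ∈ A} (fix an element i). For n = 59, k = 7: C(58, 6) = 40475358.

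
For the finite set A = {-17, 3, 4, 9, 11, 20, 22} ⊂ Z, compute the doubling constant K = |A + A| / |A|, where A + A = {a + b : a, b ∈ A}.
K = |A + A| / |A| = 27/7

Enumerate A + A = {a + b : a, b ∈ A}. With |A| = 7, there are |A|^2 = 49 ordered sum pairs; collecting distinct values, A + A = {-34, -14, -13, -8, -6, 3, 5, 6, 7, 8, 12, 13, 14, 15, 18, 20, 22, 23, 24, 25, 26, 29, 31, 33, 40, 42, 44}, so |A + A| = 27. Thus K = 27/7. For comparison, the minimum possible |A + A| over all 7-element sets is 2·7 − 1 = 13 (so min K = 13/7), attained only by arithmetic progressions.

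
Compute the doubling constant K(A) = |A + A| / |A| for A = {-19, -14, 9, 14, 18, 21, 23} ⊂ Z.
K = |A + A| / |A| = 25/7

Enumerate A + A = {a + b : a, b ∈ A}. With |A| = 7, there are |A|^2 = 49 ordered sum pairs; collecting distinct values, A + A = {-38, -33, -28, -10, -5, -1, 0, 2, 4, 7, 9, 18, 23, 27, 28, 30, 32, 35, 36, 37, 39, 41, 42, 44, 46}, so |A + A| = 25. Thus K = 25/7. For comparison, the minimum possible |A + A| over all 7-element sets is 2·7 − 1 = 13 (so min K = 13/7), attained only by arithmetic progressions.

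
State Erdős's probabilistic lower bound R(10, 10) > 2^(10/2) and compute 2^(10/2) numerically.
2^(10/2) = 32; so R(10, 10) > 32

Colour each edge of K_n uniformly at random with red/blue. The expected number of monochromatic K_10 is C(n, 10) · 2 · 2^(−C(10,2)). If C(n, 10) · 2^(1 − C(10,2)) < 1, then with positive probability no monochromatic K_10 exists, so R(10, 10) > n. The standard estimate C(n, 10) ≤ n^10/10! shows this inequality holds whenever n ≤ 2^(10/2) (since 10! · 2^(C(10,2) − 1) > 2^(10^2/2) ≥ n^10). Hence R(10, 10) > 2^(10/2) = 32.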